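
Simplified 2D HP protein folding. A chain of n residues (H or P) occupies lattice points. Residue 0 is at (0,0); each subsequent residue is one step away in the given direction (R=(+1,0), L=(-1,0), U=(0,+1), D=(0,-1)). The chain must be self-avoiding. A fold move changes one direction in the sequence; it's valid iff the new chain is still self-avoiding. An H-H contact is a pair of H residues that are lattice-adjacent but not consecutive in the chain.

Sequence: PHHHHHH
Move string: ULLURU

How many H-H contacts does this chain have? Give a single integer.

Answer: 1

Derivation:
Positions: [(0, 0), (0, 1), (-1, 1), (-2, 1), (-2, 2), (-1, 2), (-1, 3)]
H-H contact: residue 2 @(-1,1) - residue 5 @(-1, 2)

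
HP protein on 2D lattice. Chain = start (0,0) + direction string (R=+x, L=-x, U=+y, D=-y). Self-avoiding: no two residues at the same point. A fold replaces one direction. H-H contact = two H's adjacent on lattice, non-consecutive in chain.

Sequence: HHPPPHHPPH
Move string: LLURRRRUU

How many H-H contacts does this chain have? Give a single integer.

Positions: [(0, 0), (-1, 0), (-2, 0), (-2, 1), (-1, 1), (0, 1), (1, 1), (2, 1), (2, 2), (2, 3)]
H-H contact: residue 0 @(0,0) - residue 5 @(0, 1)

Answer: 1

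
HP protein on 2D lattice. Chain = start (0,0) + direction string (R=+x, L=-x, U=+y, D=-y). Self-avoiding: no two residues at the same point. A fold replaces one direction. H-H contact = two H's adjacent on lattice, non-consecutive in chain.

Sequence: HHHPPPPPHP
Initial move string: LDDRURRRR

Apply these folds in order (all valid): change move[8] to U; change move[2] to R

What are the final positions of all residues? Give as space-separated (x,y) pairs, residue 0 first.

Initial moves: LDDRURRRR
Fold: move[8]->U => LDDRURRRU (positions: [(0, 0), (-1, 0), (-1, -1), (-1, -2), (0, -2), (0, -1), (1, -1), (2, -1), (3, -1), (3, 0)])
Fold: move[2]->R => LDRRURRRU (positions: [(0, 0), (-1, 0), (-1, -1), (0, -1), (1, -1), (1, 0), (2, 0), (3, 0), (4, 0), (4, 1)])

Answer: (0,0) (-1,0) (-1,-1) (0,-1) (1,-1) (1,0) (2,0) (3,0) (4,0) (4,1)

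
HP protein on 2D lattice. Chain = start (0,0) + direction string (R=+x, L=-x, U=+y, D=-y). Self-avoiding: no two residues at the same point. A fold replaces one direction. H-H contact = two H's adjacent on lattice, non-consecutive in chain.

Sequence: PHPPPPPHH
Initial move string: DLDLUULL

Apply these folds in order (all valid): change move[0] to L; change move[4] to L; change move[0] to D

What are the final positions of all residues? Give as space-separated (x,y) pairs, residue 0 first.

Initial moves: DLDLUULL
Fold: move[0]->L => LLDLUULL (positions: [(0, 0), (-1, 0), (-2, 0), (-2, -1), (-3, -1), (-3, 0), (-3, 1), (-4, 1), (-5, 1)])
Fold: move[4]->L => LLDLLULL (positions: [(0, 0), (-1, 0), (-2, 0), (-2, -1), (-3, -1), (-4, -1), (-4, 0), (-5, 0), (-6, 0)])
Fold: move[0]->D => DLDLLULL (positions: [(0, 0), (0, -1), (-1, -1), (-1, -2), (-2, -2), (-3, -2), (-3, -1), (-4, -1), (-5, -1)])

Answer: (0,0) (0,-1) (-1,-1) (-1,-2) (-2,-2) (-3,-2) (-3,-1) (-4,-1) (-5,-1)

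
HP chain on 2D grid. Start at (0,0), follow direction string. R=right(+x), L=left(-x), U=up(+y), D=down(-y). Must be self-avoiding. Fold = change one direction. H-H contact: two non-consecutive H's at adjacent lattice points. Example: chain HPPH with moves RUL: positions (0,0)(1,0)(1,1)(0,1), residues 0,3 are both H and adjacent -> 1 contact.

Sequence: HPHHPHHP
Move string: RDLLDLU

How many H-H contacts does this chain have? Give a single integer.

Answer: 1

Derivation:
Positions: [(0, 0), (1, 0), (1, -1), (0, -1), (-1, -1), (-1, -2), (-2, -2), (-2, -1)]
H-H contact: residue 0 @(0,0) - residue 3 @(0, -1)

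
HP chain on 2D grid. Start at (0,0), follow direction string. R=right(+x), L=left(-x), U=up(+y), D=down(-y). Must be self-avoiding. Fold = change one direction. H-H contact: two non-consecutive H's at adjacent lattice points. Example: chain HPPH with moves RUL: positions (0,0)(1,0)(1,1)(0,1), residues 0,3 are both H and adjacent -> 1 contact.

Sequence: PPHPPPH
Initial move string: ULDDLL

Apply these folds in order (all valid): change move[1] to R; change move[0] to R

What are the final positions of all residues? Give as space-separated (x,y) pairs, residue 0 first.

Initial moves: ULDDLL
Fold: move[1]->R => URDDLL (positions: [(0, 0), (0, 1), (1, 1), (1, 0), (1, -1), (0, -1), (-1, -1)])
Fold: move[0]->R => RRDDLL (positions: [(0, 0), (1, 0), (2, 0), (2, -1), (2, -2), (1, -2), (0, -2)])

Answer: (0,0) (1,0) (2,0) (2,-1) (2,-2) (1,-2) (0,-2)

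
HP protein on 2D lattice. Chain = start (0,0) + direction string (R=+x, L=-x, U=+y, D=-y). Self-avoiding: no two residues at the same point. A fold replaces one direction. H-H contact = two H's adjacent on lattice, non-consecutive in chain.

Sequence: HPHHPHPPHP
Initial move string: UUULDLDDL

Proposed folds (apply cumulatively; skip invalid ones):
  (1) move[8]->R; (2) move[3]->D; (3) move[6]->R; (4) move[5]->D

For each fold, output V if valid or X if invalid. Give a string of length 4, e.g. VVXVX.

Answer: VXXV

Derivation:
Initial: UUULDLDDL -> [(0, 0), (0, 1), (0, 2), (0, 3), (-1, 3), (-1, 2), (-2, 2), (-2, 1), (-2, 0), (-3, 0)]
Fold 1: move[8]->R => UUULDLDDR VALID
Fold 2: move[3]->D => UUUDDLDDR INVALID (collision), skipped
Fold 3: move[6]->R => UUULDLRDR INVALID (collision), skipped
Fold 4: move[5]->D => UUULDDDDR VALID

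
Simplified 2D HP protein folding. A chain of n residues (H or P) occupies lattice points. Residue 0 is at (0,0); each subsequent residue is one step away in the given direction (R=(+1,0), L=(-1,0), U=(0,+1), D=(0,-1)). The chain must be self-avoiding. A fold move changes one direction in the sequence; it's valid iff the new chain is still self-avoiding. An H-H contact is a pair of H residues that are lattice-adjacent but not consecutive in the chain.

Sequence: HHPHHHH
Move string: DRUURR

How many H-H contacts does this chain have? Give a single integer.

Answer: 1

Derivation:
Positions: [(0, 0), (0, -1), (1, -1), (1, 0), (1, 1), (2, 1), (3, 1)]
H-H contact: residue 0 @(0,0) - residue 3 @(1, 0)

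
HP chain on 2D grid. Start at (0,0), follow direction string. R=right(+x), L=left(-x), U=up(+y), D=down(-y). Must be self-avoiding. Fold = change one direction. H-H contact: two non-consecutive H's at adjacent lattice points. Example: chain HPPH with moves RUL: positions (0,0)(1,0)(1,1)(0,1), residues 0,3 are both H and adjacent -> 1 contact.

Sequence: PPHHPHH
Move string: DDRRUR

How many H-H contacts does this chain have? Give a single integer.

Positions: [(0, 0), (0, -1), (0, -2), (1, -2), (2, -2), (2, -1), (3, -1)]
No H-H contacts found.

Answer: 0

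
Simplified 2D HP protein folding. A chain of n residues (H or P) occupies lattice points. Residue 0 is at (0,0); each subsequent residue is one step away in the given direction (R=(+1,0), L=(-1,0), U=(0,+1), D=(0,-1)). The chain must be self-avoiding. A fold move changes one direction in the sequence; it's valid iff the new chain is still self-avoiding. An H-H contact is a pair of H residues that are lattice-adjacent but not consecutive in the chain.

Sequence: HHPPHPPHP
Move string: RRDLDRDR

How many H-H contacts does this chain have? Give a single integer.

Positions: [(0, 0), (1, 0), (2, 0), (2, -1), (1, -1), (1, -2), (2, -2), (2, -3), (3, -3)]
H-H contact: residue 1 @(1,0) - residue 4 @(1, -1)

Answer: 1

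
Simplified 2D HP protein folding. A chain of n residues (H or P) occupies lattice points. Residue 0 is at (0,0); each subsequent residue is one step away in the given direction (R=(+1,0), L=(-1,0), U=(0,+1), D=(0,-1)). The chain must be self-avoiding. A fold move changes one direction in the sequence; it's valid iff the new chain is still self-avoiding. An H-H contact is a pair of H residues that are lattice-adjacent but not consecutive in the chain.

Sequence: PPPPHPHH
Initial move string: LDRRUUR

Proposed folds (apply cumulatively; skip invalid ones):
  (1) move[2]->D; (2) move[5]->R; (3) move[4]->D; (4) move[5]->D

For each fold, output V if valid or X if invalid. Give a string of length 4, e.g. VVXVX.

Initial: LDRRUUR -> [(0, 0), (-1, 0), (-1, -1), (0, -1), (1, -1), (1, 0), (1, 1), (2, 1)]
Fold 1: move[2]->D => LDDRUUR INVALID (collision), skipped
Fold 2: move[5]->R => LDRRURR VALID
Fold 3: move[4]->D => LDRRDRR VALID
Fold 4: move[5]->D => LDRRDDR VALID

Answer: XVVV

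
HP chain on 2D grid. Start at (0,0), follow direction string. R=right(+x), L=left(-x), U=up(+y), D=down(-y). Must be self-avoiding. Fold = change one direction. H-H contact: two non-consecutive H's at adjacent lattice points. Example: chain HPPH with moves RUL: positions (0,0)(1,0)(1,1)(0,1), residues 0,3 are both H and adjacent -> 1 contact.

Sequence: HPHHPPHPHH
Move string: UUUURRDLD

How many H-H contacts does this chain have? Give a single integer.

Positions: [(0, 0), (0, 1), (0, 2), (0, 3), (0, 4), (1, 4), (2, 4), (2, 3), (1, 3), (1, 2)]
H-H contact: residue 2 @(0,2) - residue 9 @(1, 2)
H-H contact: residue 3 @(0,3) - residue 8 @(1, 3)

Answer: 2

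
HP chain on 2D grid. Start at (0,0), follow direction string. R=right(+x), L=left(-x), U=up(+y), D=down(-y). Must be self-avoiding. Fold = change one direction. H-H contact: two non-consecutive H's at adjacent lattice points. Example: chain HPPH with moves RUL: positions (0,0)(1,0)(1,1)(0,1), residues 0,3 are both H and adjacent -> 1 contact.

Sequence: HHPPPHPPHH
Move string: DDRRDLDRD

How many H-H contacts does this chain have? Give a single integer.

Answer: 1

Derivation:
Positions: [(0, 0), (0, -1), (0, -2), (1, -2), (2, -2), (2, -3), (1, -3), (1, -4), (2, -4), (2, -5)]
H-H contact: residue 5 @(2,-3) - residue 8 @(2, -4)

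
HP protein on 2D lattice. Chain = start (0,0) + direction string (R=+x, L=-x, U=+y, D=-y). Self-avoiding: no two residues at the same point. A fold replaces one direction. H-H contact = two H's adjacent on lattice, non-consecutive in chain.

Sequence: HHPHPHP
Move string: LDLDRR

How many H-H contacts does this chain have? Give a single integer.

Answer: 0

Derivation:
Positions: [(0, 0), (-1, 0), (-1, -1), (-2, -1), (-2, -2), (-1, -2), (0, -2)]
No H-H contacts found.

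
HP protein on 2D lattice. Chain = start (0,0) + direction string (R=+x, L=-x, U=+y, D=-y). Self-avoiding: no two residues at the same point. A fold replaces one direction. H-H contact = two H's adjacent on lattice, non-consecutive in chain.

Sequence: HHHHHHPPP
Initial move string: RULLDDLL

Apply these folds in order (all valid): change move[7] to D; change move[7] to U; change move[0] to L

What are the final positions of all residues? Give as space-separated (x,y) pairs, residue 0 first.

Initial moves: RULLDDLL
Fold: move[7]->D => RULLDDLD (positions: [(0, 0), (1, 0), (1, 1), (0, 1), (-1, 1), (-1, 0), (-1, -1), (-2, -1), (-2, -2)])
Fold: move[7]->U => RULLDDLU (positions: [(0, 0), (1, 0), (1, 1), (0, 1), (-1, 1), (-1, 0), (-1, -1), (-2, -1), (-2, 0)])
Fold: move[0]->L => LULLDDLU (positions: [(0, 0), (-1, 0), (-1, 1), (-2, 1), (-3, 1), (-3, 0), (-3, -1), (-4, -1), (-4, 0)])

Answer: (0,0) (-1,0) (-1,1) (-2,1) (-3,1) (-3,0) (-3,-1) (-4,-1) (-4,0)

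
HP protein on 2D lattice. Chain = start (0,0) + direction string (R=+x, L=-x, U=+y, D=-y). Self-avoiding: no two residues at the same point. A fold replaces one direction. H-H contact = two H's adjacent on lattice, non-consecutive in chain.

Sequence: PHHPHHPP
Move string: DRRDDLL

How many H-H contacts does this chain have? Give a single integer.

Answer: 0

Derivation:
Positions: [(0, 0), (0, -1), (1, -1), (2, -1), (2, -2), (2, -3), (1, -3), (0, -3)]
No H-H contacts found.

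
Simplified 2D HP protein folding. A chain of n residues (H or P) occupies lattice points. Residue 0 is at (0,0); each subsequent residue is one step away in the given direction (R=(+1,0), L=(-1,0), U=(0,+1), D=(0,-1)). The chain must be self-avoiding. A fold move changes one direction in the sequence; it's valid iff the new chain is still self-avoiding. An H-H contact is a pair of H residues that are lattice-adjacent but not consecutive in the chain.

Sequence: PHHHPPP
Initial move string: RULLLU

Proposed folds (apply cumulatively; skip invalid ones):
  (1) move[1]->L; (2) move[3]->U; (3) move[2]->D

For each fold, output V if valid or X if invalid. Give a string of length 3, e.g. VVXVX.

Answer: XVX

Derivation:
Initial: RULLLU -> [(0, 0), (1, 0), (1, 1), (0, 1), (-1, 1), (-2, 1), (-2, 2)]
Fold 1: move[1]->L => RLLLLU INVALID (collision), skipped
Fold 2: move[3]->U => RULULU VALID
Fold 3: move[2]->D => RUDULU INVALID (collision), skipped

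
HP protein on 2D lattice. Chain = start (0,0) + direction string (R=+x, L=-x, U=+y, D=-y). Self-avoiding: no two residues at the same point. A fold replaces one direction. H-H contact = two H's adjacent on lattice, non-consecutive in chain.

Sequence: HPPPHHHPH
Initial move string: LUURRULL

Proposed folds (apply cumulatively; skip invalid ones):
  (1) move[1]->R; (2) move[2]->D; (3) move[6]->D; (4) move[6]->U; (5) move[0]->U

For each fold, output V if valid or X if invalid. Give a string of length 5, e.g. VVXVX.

Initial: LUURRULL -> [(0, 0), (-1, 0), (-1, 1), (-1, 2), (0, 2), (1, 2), (1, 3), (0, 3), (-1, 3)]
Fold 1: move[1]->R => LRURRULL INVALID (collision), skipped
Fold 2: move[2]->D => LUDRRULL INVALID (collision), skipped
Fold 3: move[6]->D => LUURRUDL INVALID (collision), skipped
Fold 4: move[6]->U => LUURRUUL VALID
Fold 5: move[0]->U => UUURRUUL VALID

Answer: XXXVV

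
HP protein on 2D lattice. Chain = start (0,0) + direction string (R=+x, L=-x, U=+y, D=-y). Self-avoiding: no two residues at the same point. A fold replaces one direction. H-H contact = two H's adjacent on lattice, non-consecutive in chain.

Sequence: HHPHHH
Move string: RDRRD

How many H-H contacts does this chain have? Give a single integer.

Positions: [(0, 0), (1, 0), (1, -1), (2, -1), (3, -1), (3, -2)]
No H-H contacts found.

Answer: 0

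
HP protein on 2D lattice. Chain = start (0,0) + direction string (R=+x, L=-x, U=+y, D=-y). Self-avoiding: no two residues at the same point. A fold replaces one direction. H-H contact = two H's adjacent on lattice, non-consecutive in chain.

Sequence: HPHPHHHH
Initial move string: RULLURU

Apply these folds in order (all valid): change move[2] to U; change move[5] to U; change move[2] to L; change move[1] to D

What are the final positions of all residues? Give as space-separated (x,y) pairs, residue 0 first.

Initial moves: RULLURU
Fold: move[2]->U => RUULURU (positions: [(0, 0), (1, 0), (1, 1), (1, 2), (0, 2), (0, 3), (1, 3), (1, 4)])
Fold: move[5]->U => RUULUUU (positions: [(0, 0), (1, 0), (1, 1), (1, 2), (0, 2), (0, 3), (0, 4), (0, 5)])
Fold: move[2]->L => RULLUUU (positions: [(0, 0), (1, 0), (1, 1), (0, 1), (-1, 1), (-1, 2), (-1, 3), (-1, 4)])
Fold: move[1]->D => RDLLUUU (positions: [(0, 0), (1, 0), (1, -1), (0, -1), (-1, -1), (-1, 0), (-1, 1), (-1, 2)])

Answer: (0,0) (1,0) (1,-1) (0,-1) (-1,-1) (-1,0) (-1,1) (-1,2)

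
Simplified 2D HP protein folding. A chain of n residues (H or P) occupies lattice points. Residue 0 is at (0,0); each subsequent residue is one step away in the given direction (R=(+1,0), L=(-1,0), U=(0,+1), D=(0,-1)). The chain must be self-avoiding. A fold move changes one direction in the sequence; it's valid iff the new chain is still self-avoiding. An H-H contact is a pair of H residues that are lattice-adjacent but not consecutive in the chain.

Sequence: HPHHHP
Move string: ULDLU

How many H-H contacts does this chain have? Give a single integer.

Positions: [(0, 0), (0, 1), (-1, 1), (-1, 0), (-2, 0), (-2, 1)]
H-H contact: residue 0 @(0,0) - residue 3 @(-1, 0)

Answer: 1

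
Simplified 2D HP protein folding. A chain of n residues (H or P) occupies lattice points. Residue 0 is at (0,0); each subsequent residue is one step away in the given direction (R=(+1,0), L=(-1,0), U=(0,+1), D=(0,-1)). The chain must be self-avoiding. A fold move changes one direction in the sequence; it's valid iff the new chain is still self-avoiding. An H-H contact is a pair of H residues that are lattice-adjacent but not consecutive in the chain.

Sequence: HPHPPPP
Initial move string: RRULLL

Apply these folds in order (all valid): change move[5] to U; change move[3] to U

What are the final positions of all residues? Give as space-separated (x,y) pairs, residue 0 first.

Answer: (0,0) (1,0) (2,0) (2,1) (2,2) (1,2) (1,3)

Derivation:
Initial moves: RRULLL
Fold: move[5]->U => RRULLU (positions: [(0, 0), (1, 0), (2, 0), (2, 1), (1, 1), (0, 1), (0, 2)])
Fold: move[3]->U => RRUULU (positions: [(0, 0), (1, 0), (2, 0), (2, 1), (2, 2), (1, 2), (1, 3)])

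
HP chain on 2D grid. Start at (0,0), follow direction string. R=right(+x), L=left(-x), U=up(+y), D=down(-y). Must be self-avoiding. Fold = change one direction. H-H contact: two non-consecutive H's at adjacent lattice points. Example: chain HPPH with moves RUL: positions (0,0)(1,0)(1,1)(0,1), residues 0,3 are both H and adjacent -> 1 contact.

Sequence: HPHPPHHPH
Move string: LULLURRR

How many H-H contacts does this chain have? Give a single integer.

Positions: [(0, 0), (-1, 0), (-1, 1), (-2, 1), (-3, 1), (-3, 2), (-2, 2), (-1, 2), (0, 2)]
No H-H contacts found.

Answer: 0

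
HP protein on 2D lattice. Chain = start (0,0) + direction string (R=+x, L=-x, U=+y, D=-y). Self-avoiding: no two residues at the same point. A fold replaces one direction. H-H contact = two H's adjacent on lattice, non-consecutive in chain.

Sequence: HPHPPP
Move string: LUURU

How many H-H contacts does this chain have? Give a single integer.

Positions: [(0, 0), (-1, 0), (-1, 1), (-1, 2), (0, 2), (0, 3)]
No H-H contacts found.

Answer: 0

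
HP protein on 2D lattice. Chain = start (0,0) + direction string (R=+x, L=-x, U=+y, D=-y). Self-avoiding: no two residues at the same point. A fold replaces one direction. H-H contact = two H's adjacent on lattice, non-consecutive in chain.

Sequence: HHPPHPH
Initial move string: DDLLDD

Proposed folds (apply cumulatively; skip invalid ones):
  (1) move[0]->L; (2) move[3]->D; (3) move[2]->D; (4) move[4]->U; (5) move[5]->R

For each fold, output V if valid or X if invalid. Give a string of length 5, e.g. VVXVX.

Answer: VVVXV

Derivation:
Initial: DDLLDD -> [(0, 0), (0, -1), (0, -2), (-1, -2), (-2, -2), (-2, -3), (-2, -4)]
Fold 1: move[0]->L => LDLLDD VALID
Fold 2: move[3]->D => LDLDDD VALID
Fold 3: move[2]->D => LDDDDD VALID
Fold 4: move[4]->U => LDDDUD INVALID (collision), skipped
Fold 5: move[5]->R => LDDDDR VALID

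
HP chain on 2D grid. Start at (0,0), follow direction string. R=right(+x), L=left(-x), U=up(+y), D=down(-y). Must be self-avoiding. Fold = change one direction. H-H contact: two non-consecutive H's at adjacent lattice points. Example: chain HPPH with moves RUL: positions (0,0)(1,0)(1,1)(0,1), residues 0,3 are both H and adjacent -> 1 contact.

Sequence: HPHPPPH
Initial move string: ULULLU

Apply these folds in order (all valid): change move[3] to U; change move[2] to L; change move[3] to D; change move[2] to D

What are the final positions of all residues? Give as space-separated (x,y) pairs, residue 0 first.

Answer: (0,0) (0,1) (-1,1) (-1,0) (-1,-1) (-2,-1) (-2,0)

Derivation:
Initial moves: ULULLU
Fold: move[3]->U => ULUULU (positions: [(0, 0), (0, 1), (-1, 1), (-1, 2), (-1, 3), (-2, 3), (-2, 4)])
Fold: move[2]->L => ULLULU (positions: [(0, 0), (0, 1), (-1, 1), (-2, 1), (-2, 2), (-3, 2), (-3, 3)])
Fold: move[3]->D => ULLDLU (positions: [(0, 0), (0, 1), (-1, 1), (-2, 1), (-2, 0), (-3, 0), (-3, 1)])
Fold: move[2]->D => ULDDLU (positions: [(0, 0), (0, 1), (-1, 1), (-1, 0), (-1, -1), (-2, -1), (-2, 0)])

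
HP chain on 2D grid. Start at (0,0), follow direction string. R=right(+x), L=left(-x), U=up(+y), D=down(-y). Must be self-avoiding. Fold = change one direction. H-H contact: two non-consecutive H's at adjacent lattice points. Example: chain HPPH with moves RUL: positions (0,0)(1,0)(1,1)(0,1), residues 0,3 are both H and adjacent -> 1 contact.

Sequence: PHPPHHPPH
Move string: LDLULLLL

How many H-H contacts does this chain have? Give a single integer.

Answer: 1

Derivation:
Positions: [(0, 0), (-1, 0), (-1, -1), (-2, -1), (-2, 0), (-3, 0), (-4, 0), (-5, 0), (-6, 0)]
H-H contact: residue 1 @(-1,0) - residue 4 @(-2, 0)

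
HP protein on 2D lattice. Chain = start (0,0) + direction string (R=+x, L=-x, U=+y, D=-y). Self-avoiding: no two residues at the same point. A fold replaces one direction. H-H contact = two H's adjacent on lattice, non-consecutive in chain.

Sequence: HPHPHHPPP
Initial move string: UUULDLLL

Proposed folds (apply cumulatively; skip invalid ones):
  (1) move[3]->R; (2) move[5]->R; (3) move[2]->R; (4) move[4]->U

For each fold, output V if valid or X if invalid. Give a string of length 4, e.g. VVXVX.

Answer: XXXV

Derivation:
Initial: UUULDLLL -> [(0, 0), (0, 1), (0, 2), (0, 3), (-1, 3), (-1, 2), (-2, 2), (-3, 2), (-4, 2)]
Fold 1: move[3]->R => UUURDLLL INVALID (collision), skipped
Fold 2: move[5]->R => UUULDRLL INVALID (collision), skipped
Fold 3: move[2]->R => UURLDLLL INVALID (collision), skipped
Fold 4: move[4]->U => UUULULLL VALID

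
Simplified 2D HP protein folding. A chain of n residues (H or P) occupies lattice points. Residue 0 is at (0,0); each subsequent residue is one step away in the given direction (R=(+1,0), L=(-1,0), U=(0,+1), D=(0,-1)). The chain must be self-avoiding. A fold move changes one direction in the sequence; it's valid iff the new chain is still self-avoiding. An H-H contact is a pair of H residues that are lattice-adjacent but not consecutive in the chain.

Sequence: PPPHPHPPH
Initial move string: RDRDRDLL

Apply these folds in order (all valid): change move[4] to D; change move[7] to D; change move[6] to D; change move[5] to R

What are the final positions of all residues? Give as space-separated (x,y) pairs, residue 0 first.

Answer: (0,0) (1,0) (1,-1) (2,-1) (2,-2) (2,-3) (3,-3) (3,-4) (3,-5)

Derivation:
Initial moves: RDRDRDLL
Fold: move[4]->D => RDRDDDLL (positions: [(0, 0), (1, 0), (1, -1), (2, -1), (2, -2), (2, -3), (2, -4), (1, -4), (0, -4)])
Fold: move[7]->D => RDRDDDLD (positions: [(0, 0), (1, 0), (1, -1), (2, -1), (2, -2), (2, -3), (2, -4), (1, -4), (1, -5)])
Fold: move[6]->D => RDRDDDDD (positions: [(0, 0), (1, 0), (1, -1), (2, -1), (2, -2), (2, -3), (2, -4), (2, -5), (2, -6)])
Fold: move[5]->R => RDRDDRDD (positions: [(0, 0), (1, 0), (1, -1), (2, -1), (2, -2), (2, -3), (3, -3), (3, -4), (3, -5)])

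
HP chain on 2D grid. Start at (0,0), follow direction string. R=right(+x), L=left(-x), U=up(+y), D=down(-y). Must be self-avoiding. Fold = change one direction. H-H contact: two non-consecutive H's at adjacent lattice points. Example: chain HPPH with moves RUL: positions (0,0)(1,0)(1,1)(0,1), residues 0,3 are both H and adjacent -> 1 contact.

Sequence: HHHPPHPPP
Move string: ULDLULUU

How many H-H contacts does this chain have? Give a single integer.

Answer: 1

Derivation:
Positions: [(0, 0), (0, 1), (-1, 1), (-1, 0), (-2, 0), (-2, 1), (-3, 1), (-3, 2), (-3, 3)]
H-H contact: residue 2 @(-1,1) - residue 5 @(-2, 1)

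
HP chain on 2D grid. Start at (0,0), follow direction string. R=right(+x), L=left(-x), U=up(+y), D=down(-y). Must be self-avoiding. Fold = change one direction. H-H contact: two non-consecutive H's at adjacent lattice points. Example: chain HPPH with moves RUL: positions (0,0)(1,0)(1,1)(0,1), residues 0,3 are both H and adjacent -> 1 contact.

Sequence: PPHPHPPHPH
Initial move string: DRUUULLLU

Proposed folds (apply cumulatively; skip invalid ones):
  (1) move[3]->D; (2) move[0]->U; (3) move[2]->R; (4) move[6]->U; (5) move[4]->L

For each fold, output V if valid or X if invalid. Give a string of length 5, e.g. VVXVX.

Answer: XVVVV

Derivation:
Initial: DRUUULLLU -> [(0, 0), (0, -1), (1, -1), (1, 0), (1, 1), (1, 2), (0, 2), (-1, 2), (-2, 2), (-2, 3)]
Fold 1: move[3]->D => DRUDULLLU INVALID (collision), skipped
Fold 2: move[0]->U => URUUULLLU VALID
Fold 3: move[2]->R => URRUULLLU VALID
Fold 4: move[6]->U => URRUULULU VALID
Fold 5: move[4]->L => URRULLULU VALID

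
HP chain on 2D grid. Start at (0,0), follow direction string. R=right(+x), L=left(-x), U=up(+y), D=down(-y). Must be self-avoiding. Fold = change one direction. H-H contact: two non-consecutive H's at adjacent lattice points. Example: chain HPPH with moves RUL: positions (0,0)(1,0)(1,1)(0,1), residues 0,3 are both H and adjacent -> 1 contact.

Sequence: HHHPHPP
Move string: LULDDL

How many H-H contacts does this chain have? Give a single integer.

Positions: [(0, 0), (-1, 0), (-1, 1), (-2, 1), (-2, 0), (-2, -1), (-3, -1)]
H-H contact: residue 1 @(-1,0) - residue 4 @(-2, 0)

Answer: 1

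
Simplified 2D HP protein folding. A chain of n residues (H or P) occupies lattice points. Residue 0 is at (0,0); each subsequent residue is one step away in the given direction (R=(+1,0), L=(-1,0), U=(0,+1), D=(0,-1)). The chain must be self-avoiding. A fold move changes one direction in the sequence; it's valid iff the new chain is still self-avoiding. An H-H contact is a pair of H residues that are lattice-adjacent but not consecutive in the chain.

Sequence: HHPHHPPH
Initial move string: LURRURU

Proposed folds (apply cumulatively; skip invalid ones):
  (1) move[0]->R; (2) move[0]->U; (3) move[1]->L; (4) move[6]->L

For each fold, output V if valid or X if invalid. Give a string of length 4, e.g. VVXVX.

Answer: VVXX

Derivation:
Initial: LURRURU -> [(0, 0), (-1, 0), (-1, 1), (0, 1), (1, 1), (1, 2), (2, 2), (2, 3)]
Fold 1: move[0]->R => RURRURU VALID
Fold 2: move[0]->U => UURRURU VALID
Fold 3: move[1]->L => ULRRURU INVALID (collision), skipped
Fold 4: move[6]->L => UURRURL INVALID (collision), skipped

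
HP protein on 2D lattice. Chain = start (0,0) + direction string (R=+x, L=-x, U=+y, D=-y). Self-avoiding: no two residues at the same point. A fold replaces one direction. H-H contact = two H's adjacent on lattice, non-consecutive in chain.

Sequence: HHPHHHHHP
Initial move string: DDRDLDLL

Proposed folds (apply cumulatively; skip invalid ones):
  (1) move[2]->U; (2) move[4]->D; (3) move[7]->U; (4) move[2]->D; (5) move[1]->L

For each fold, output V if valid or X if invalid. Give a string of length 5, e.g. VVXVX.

Answer: XVVVV

Derivation:
Initial: DDRDLDLL -> [(0, 0), (0, -1), (0, -2), (1, -2), (1, -3), (0, -3), (0, -4), (-1, -4), (-2, -4)]
Fold 1: move[2]->U => DDUDLDLL INVALID (collision), skipped
Fold 2: move[4]->D => DDRDDDLL VALID
Fold 3: move[7]->U => DDRDDDLU VALID
Fold 4: move[2]->D => DDDDDDLU VALID
Fold 5: move[1]->L => DLDDDDLU VALID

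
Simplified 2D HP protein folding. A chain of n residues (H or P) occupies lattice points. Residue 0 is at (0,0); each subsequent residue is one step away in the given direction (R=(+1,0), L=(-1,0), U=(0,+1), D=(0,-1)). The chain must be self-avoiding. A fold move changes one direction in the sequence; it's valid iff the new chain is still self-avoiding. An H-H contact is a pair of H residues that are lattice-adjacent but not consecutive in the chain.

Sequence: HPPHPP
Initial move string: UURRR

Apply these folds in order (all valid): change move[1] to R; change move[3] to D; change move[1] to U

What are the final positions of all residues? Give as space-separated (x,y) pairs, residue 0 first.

Answer: (0,0) (0,1) (0,2) (1,2) (1,1) (2,1)

Derivation:
Initial moves: UURRR
Fold: move[1]->R => URRRR (positions: [(0, 0), (0, 1), (1, 1), (2, 1), (3, 1), (4, 1)])
Fold: move[3]->D => URRDR (positions: [(0, 0), (0, 1), (1, 1), (2, 1), (2, 0), (3, 0)])
Fold: move[1]->U => UURDR (positions: [(0, 0), (0, 1), (0, 2), (1, 2), (1, 1), (2, 1)])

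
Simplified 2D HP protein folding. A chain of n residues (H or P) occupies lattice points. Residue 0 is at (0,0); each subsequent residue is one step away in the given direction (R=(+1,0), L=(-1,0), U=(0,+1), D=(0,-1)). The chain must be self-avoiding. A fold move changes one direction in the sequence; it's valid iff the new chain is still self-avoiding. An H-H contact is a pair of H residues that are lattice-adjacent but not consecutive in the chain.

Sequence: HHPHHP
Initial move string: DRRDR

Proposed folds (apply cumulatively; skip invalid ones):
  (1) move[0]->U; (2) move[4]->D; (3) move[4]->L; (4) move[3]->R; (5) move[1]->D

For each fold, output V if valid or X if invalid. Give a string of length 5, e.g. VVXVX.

Initial: DRRDR -> [(0, 0), (0, -1), (1, -1), (2, -1), (2, -2), (3, -2)]
Fold 1: move[0]->U => URRDR VALID
Fold 2: move[4]->D => URRDD VALID
Fold 3: move[4]->L => URRDL VALID
Fold 4: move[3]->R => URRRL INVALID (collision), skipped
Fold 5: move[1]->D => UDRDL INVALID (collision), skipped

Answer: VVVXX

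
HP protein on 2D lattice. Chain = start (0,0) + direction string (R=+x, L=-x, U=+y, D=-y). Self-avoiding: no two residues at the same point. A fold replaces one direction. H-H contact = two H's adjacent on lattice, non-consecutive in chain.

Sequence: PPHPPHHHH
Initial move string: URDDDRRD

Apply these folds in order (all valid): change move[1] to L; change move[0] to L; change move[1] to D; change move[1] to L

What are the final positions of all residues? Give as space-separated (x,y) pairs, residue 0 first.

Initial moves: URDDDRRD
Fold: move[1]->L => ULDDDRRD (positions: [(0, 0), (0, 1), (-1, 1), (-1, 0), (-1, -1), (-1, -2), (0, -2), (1, -2), (1, -3)])
Fold: move[0]->L => LLDDDRRD (positions: [(0, 0), (-1, 0), (-2, 0), (-2, -1), (-2, -2), (-2, -3), (-1, -3), (0, -3), (0, -4)])
Fold: move[1]->D => LDDDDRRD (positions: [(0, 0), (-1, 0), (-1, -1), (-1, -2), (-1, -3), (-1, -4), (0, -4), (1, -4), (1, -5)])
Fold: move[1]->L => LLDDDRRD (positions: [(0, 0), (-1, 0), (-2, 0), (-2, -1), (-2, -2), (-2, -3), (-1, -3), (0, -3), (0, -4)])

Answer: (0,0) (-1,0) (-2,0) (-2,-1) (-2,-2) (-2,-3) (-1,-3) (0,-3) (0,-4)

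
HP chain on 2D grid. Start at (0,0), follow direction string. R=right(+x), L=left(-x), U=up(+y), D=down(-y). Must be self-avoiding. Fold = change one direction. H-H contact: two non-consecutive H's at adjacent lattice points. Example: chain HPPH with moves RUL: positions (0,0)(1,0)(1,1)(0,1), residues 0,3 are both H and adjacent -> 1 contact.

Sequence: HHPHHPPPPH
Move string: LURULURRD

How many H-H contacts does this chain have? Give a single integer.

Positions: [(0, 0), (-1, 0), (-1, 1), (0, 1), (0, 2), (-1, 2), (-1, 3), (0, 3), (1, 3), (1, 2)]
H-H contact: residue 0 @(0,0) - residue 3 @(0, 1)
H-H contact: residue 4 @(0,2) - residue 9 @(1, 2)

Answer: 2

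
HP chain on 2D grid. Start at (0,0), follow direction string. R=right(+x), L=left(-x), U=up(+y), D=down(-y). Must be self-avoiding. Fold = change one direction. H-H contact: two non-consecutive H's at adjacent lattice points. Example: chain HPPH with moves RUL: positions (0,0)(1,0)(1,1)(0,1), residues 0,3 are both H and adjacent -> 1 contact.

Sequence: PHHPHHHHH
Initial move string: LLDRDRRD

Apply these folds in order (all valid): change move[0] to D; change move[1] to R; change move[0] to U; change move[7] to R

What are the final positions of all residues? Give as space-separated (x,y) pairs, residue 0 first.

Initial moves: LLDRDRRD
Fold: move[0]->D => DLDRDRRD (positions: [(0, 0), (0, -1), (-1, -1), (-1, -2), (0, -2), (0, -3), (1, -3), (2, -3), (2, -4)])
Fold: move[1]->R => DRDRDRRD (positions: [(0, 0), (0, -1), (1, -1), (1, -2), (2, -2), (2, -3), (3, -3), (4, -3), (4, -4)])
Fold: move[0]->U => URDRDRRD (positions: [(0, 0), (0, 1), (1, 1), (1, 0), (2, 0), (2, -1), (3, -1), (4, -1), (4, -2)])
Fold: move[7]->R => URDRDRRR (positions: [(0, 0), (0, 1), (1, 1), (1, 0), (2, 0), (2, -1), (3, -1), (4, -1), (5, -1)])

Answer: (0,0) (0,1) (1,1) (1,0) (2,0) (2,-1) (3,-1) (4,-1) (5,-1)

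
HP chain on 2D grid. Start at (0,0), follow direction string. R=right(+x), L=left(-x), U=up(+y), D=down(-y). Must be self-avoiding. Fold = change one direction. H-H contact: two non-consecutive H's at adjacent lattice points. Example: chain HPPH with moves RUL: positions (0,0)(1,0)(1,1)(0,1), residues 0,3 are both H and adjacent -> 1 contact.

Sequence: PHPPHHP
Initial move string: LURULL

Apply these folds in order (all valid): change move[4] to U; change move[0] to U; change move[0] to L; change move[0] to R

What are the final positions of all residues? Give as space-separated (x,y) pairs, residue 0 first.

Initial moves: LURULL
Fold: move[4]->U => LURUUL (positions: [(0, 0), (-1, 0), (-1, 1), (0, 1), (0, 2), (0, 3), (-1, 3)])
Fold: move[0]->U => UURUUL (positions: [(0, 0), (0, 1), (0, 2), (1, 2), (1, 3), (1, 4), (0, 4)])
Fold: move[0]->L => LURUUL (positions: [(0, 0), (-1, 0), (-1, 1), (0, 1), (0, 2), (0, 3), (-1, 3)])
Fold: move[0]->R => RURUUL (positions: [(0, 0), (1, 0), (1, 1), (2, 1), (2, 2), (2, 3), (1, 3)])

Answer: (0,0) (1,0) (1,1) (2,1) (2,2) (2,3) (1,3)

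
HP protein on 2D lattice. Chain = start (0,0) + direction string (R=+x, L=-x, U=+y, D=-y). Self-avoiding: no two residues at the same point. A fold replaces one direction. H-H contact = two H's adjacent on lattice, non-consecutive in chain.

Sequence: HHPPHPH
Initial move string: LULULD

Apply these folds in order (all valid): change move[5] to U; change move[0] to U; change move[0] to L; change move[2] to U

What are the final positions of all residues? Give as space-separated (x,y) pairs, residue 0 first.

Answer: (0,0) (-1,0) (-1,1) (-1,2) (-1,3) (-2,3) (-2,4)

Derivation:
Initial moves: LULULD
Fold: move[5]->U => LULULU (positions: [(0, 0), (-1, 0), (-1, 1), (-2, 1), (-2, 2), (-3, 2), (-3, 3)])
Fold: move[0]->U => UULULU (positions: [(0, 0), (0, 1), (0, 2), (-1, 2), (-1, 3), (-2, 3), (-2, 4)])
Fold: move[0]->L => LULULU (positions: [(0, 0), (-1, 0), (-1, 1), (-2, 1), (-2, 2), (-3, 2), (-3, 3)])
Fold: move[2]->U => LUUULU (positions: [(0, 0), (-1, 0), (-1, 1), (-1, 2), (-1, 3), (-2, 3), (-2, 4)])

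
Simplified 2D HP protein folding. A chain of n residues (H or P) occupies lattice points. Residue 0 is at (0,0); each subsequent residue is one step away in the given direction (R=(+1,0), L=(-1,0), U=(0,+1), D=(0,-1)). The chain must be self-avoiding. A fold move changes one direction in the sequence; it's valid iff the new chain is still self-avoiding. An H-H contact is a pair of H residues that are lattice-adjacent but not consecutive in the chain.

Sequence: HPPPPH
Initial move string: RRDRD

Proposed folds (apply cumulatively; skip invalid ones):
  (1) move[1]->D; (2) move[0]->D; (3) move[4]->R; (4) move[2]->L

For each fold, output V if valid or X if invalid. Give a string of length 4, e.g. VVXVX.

Initial: RRDRD -> [(0, 0), (1, 0), (2, 0), (2, -1), (3, -1), (3, -2)]
Fold 1: move[1]->D => RDDRD VALID
Fold 2: move[0]->D => DDDRD VALID
Fold 3: move[4]->R => DDDRR VALID
Fold 4: move[2]->L => DDLRR INVALID (collision), skipped

Answer: VVVX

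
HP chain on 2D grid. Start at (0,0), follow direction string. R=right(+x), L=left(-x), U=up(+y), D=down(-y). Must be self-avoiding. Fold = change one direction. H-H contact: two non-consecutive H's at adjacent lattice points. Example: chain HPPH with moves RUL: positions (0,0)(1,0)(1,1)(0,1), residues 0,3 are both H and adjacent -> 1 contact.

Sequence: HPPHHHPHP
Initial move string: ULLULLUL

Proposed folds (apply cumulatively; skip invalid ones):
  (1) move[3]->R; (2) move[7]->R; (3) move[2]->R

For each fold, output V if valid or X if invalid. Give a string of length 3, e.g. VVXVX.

Answer: XVX

Derivation:
Initial: ULLULLUL -> [(0, 0), (0, 1), (-1, 1), (-2, 1), (-2, 2), (-3, 2), (-4, 2), (-4, 3), (-5, 3)]
Fold 1: move[3]->R => ULLRLLUL INVALID (collision), skipped
Fold 2: move[7]->R => ULLULLUR VALID
Fold 3: move[2]->R => ULRULLUR INVALID (collision), skipped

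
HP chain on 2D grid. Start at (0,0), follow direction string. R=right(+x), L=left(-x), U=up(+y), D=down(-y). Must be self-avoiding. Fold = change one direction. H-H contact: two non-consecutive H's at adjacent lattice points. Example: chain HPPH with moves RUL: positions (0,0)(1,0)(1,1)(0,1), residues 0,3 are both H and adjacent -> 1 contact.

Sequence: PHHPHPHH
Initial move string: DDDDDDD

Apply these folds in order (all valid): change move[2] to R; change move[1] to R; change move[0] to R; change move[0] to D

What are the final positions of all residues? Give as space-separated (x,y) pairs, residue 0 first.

Initial moves: DDDDDDD
Fold: move[2]->R => DDRDDDD (positions: [(0, 0), (0, -1), (0, -2), (1, -2), (1, -3), (1, -4), (1, -5), (1, -6)])
Fold: move[1]->R => DRRDDDD (positions: [(0, 0), (0, -1), (1, -1), (2, -1), (2, -2), (2, -3), (2, -4), (2, -5)])
Fold: move[0]->R => RRRDDDD (positions: [(0, 0), (1, 0), (2, 0), (3, 0), (3, -1), (3, -2), (3, -3), (3, -4)])
Fold: move[0]->D => DRRDDDD (positions: [(0, 0), (0, -1), (1, -1), (2, -1), (2, -2), (2, -3), (2, -4), (2, -5)])

Answer: (0,0) (0,-1) (1,-1) (2,-1) (2,-2) (2,-3) (2,-4) (2,-5)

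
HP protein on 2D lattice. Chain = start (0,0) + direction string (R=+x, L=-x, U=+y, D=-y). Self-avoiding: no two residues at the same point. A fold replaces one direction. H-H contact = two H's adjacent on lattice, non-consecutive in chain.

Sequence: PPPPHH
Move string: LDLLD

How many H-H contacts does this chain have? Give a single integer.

Answer: 0

Derivation:
Positions: [(0, 0), (-1, 0), (-1, -1), (-2, -1), (-3, -1), (-3, -2)]
No H-H contacts found.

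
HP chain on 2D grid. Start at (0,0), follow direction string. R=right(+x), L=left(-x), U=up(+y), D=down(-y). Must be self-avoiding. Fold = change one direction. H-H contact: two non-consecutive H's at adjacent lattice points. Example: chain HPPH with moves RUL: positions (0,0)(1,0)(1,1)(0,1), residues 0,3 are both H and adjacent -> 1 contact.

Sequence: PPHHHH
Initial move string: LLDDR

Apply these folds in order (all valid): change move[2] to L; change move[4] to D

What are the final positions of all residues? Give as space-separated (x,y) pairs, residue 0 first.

Initial moves: LLDDR
Fold: move[2]->L => LLLDR (positions: [(0, 0), (-1, 0), (-2, 0), (-3, 0), (-3, -1), (-2, -1)])
Fold: move[4]->D => LLLDD (positions: [(0, 0), (-1, 0), (-2, 0), (-3, 0), (-3, -1), (-3, -2)])

Answer: (0,0) (-1,0) (-2,0) (-3,0) (-3,-1) (-3,-2)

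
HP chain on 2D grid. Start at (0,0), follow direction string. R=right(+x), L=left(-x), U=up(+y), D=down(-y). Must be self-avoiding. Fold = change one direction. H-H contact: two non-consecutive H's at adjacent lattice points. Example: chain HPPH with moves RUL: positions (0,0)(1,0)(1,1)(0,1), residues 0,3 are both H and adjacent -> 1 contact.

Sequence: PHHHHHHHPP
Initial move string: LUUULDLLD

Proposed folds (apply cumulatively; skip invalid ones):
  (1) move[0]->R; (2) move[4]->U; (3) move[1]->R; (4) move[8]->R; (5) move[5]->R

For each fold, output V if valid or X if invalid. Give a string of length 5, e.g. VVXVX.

Initial: LUUULDLLD -> [(0, 0), (-1, 0), (-1, 1), (-1, 2), (-1, 3), (-2, 3), (-2, 2), (-3, 2), (-4, 2), (-4, 1)]
Fold 1: move[0]->R => RUUULDLLD VALID
Fold 2: move[4]->U => RUUUUDLLD INVALID (collision), skipped
Fold 3: move[1]->R => RRUULDLLD VALID
Fold 4: move[8]->R => RRUULDLLR INVALID (collision), skipped
Fold 5: move[5]->R => RRUULRLLD INVALID (collision), skipped

Answer: VXVXX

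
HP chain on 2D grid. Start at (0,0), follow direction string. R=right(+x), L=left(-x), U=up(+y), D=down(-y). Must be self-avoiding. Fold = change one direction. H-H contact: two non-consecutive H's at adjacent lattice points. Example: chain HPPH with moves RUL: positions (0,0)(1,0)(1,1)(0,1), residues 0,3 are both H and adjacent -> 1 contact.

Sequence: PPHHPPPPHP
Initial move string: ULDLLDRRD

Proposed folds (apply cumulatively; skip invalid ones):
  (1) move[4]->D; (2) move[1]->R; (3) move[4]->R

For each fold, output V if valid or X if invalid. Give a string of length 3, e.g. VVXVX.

Initial: ULDLLDRRD -> [(0, 0), (0, 1), (-1, 1), (-1, 0), (-2, 0), (-3, 0), (-3, -1), (-2, -1), (-1, -1), (-1, -2)]
Fold 1: move[4]->D => ULDLDDRRD VALID
Fold 2: move[1]->R => URDLDDRRD INVALID (collision), skipped
Fold 3: move[4]->R => ULDLRDRRD INVALID (collision), skipped

Answer: VXX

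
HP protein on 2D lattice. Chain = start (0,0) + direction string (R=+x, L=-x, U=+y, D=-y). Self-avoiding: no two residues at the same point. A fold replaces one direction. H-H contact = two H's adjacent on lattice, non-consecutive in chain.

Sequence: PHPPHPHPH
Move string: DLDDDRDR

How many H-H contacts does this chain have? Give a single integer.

Positions: [(0, 0), (0, -1), (-1, -1), (-1, -2), (-1, -3), (-1, -4), (0, -4), (0, -5), (1, -5)]
No H-H contacts found.

Answer: 0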